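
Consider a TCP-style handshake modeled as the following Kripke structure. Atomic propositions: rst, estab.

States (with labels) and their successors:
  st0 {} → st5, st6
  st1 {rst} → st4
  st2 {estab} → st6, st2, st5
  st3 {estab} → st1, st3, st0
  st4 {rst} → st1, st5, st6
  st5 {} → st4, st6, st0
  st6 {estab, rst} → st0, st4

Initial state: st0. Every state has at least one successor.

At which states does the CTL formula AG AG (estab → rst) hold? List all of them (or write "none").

{st0, st1, st4, st5, st6}

States satisfying AG (estab → rst): {st0, st1, st4, st5, st6}.
States satisfying AG AG (estab → rst): {st0, st1, st4, st5, st6}.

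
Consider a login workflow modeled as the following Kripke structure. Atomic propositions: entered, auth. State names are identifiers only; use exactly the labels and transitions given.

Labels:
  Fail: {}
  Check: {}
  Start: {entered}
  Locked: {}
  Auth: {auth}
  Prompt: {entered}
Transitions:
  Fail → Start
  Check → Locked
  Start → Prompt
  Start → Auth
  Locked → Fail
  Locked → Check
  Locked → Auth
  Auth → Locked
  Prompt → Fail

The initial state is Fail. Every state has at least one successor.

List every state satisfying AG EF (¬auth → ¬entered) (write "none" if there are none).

{Fail, Check, Start, Locked, Auth, Prompt}

States satisfying EF (¬auth → ¬entered): {Fail, Check, Start, Locked, Auth, Prompt}.
States satisfying AG EF (¬auth → ¬entered): {Fail, Check, Start, Locked, Auth, Prompt}.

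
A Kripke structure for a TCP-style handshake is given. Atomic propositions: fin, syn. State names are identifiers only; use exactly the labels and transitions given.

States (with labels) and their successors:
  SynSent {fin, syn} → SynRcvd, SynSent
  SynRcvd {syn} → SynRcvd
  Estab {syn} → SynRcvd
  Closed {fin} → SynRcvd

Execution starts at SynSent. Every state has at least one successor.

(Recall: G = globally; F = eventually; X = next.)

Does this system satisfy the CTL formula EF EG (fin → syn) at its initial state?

Satisfied

States satisfying EG (fin → syn): {SynSent, SynRcvd, Estab}.
States satisfying EF EG (fin → syn): {SynSent, SynRcvd, Estab, Closed}.
Some path from SynSent reaches a state where EG (fin → syn) holds.
SynSent ∈ Sat(EF EG (fin → syn)).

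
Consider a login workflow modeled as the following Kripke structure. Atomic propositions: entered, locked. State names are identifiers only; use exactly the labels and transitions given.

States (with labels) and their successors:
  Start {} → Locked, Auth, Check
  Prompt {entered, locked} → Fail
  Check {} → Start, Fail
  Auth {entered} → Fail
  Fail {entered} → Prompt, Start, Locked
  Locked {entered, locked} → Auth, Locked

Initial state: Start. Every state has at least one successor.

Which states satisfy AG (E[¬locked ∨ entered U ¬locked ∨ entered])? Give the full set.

{Start, Prompt, Check, Auth, Fail, Locked}

States satisfying E[¬locked ∨ entered U ¬locked ∨ entered]: {Start, Prompt, Check, Auth, Fail, Locked}.
States satisfying AG (E[¬locked ∨ entered U ¬locked ∨ entered]): {Start, Prompt, Check, Auth, Fail, Locked}.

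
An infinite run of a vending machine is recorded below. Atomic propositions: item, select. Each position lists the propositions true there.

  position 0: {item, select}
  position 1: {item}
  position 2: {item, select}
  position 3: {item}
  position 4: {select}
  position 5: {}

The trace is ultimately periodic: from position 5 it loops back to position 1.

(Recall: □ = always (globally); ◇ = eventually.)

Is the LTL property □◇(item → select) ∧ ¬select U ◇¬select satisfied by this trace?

◇(item → select) holds at every position 0..5, and those are all positions ever visited, so □◇(item → select) holds.
Walking from position 0: ◇¬select first holds at position 0, and ¬select holds at every earlier position along the way, so ¬select U ◇¬select holds.
At position 0: □◇(item → select) is true; ¬select U ◇¬select is true; so □◇(item → select) ∧ ¬select U ◇¬select is true.

Yes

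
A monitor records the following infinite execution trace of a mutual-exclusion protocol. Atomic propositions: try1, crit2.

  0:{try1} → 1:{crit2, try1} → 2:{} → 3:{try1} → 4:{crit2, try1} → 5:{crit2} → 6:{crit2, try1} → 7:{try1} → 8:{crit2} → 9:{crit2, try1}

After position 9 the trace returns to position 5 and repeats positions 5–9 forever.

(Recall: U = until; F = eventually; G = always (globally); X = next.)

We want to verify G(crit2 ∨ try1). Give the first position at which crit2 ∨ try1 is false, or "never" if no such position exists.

2

Check crit2 ∨ try1 at each position in order: 0 ✓, 1 ✓.
At position 2 the labels are {}, so crit2 ∨ try1 is false there. This is the first violation.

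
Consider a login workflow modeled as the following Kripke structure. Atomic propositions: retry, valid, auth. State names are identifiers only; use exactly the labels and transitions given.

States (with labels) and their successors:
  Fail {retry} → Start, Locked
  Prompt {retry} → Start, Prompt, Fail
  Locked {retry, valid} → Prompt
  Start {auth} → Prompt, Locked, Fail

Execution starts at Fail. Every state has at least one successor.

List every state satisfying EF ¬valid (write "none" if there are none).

{Fail, Prompt, Locked, Start}

States satisfying ¬valid: {Fail, Prompt, Start}.
States satisfying EF ¬valid: {Fail, Prompt, Locked, Start}.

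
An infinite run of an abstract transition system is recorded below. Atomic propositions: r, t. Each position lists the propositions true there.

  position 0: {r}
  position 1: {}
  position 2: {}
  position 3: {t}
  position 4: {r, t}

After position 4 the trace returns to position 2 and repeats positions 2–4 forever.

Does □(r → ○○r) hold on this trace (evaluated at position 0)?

Does not hold

r → ○○r must hold at every position from 0 onward. It fails at position 0, so □(r → ○○r) is false.
Positions where r holds: 0, 4.
Check ○○r at each: 0→fails, 4→fails.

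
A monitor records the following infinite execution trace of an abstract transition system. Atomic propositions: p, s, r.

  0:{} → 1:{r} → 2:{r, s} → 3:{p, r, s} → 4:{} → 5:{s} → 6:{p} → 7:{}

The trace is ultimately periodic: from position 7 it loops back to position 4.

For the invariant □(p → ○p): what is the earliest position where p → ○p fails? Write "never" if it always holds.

Check p → ○p at each position in order: 0 ✓, 1 ✓, 2 ✓.
At position 3 the labels are {p, r, s} and the next position 4 has {}, so p → ○p is false there. This is the first violation.

3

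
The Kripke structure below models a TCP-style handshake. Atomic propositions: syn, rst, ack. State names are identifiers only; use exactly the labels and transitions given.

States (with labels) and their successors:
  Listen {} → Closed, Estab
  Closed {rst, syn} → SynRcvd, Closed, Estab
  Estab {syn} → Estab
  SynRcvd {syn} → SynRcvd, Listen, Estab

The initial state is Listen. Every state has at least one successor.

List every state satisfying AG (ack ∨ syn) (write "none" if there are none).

States satisfying ack ∨ syn: {Closed, Estab, SynRcvd}.
States satisfying AG (ack ∨ syn): {Estab}.

{Estab}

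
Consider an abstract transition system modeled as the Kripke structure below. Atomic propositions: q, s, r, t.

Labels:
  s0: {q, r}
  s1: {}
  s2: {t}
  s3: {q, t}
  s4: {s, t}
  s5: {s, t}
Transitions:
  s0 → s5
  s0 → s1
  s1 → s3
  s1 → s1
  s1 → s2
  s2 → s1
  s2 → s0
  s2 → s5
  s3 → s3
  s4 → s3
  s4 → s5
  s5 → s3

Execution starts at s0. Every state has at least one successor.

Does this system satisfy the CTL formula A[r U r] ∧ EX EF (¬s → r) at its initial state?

States satisfying r: {s0}.
States satisfying A[r U r]: {s0}.
States satisfying EF (¬s → r): {s0, s1, s2, s4, s5}.
States satisfying EX EF (¬s → r): {s0, s1, s2, s4}.
States satisfying A[r U r] ∧ EX EF (¬s → r): {s0}.
s0 ∈ Sat(A[r U r] ∧ EX EF (¬s → r)).

Satisfied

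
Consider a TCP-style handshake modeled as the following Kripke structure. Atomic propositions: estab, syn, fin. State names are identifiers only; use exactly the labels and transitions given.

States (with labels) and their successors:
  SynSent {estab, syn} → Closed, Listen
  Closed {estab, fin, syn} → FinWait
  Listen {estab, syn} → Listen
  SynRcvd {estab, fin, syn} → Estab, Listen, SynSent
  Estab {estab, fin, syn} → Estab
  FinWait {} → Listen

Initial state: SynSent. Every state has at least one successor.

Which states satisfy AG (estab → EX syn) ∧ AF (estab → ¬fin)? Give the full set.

States satisfying estab → EX syn: {SynSent, Listen, SynRcvd, Estab, FinWait}.
States satisfying AG (estab → EX syn): {Listen, Estab, FinWait}.
States satisfying estab → ¬fin: {SynSent, Listen, FinWait}.
States satisfying AF (estab → ¬fin): {SynSent, Closed, Listen, FinWait}.
States satisfying AG (estab → EX syn) ∧ AF (estab → ¬fin): {Listen, FinWait}.

{Listen, FinWait}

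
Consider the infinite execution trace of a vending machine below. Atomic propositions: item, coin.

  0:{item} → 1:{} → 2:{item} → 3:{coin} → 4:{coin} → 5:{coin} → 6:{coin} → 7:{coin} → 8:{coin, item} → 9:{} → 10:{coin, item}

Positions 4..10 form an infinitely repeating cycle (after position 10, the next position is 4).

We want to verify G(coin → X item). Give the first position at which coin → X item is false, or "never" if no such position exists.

Check coin → X item at each position in order: 0 ✓, 1 ✓, 2 ✓.
At position 3 the labels are {coin} and the next position 4 has {coin}, so coin → X item is false there. This is the first violation.

3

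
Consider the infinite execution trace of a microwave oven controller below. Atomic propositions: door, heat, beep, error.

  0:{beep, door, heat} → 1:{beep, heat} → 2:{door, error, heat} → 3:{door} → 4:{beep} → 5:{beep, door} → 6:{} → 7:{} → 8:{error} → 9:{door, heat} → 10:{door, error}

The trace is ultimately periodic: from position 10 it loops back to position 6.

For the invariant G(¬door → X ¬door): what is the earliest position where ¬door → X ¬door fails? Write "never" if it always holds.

1

Check ¬door → X ¬door at each position in order: 0 ✓.
At position 1 the labels are {beep, heat} and the next position 2 has {door, error, heat}, so ¬door → X ¬door is false there. This is the first violation.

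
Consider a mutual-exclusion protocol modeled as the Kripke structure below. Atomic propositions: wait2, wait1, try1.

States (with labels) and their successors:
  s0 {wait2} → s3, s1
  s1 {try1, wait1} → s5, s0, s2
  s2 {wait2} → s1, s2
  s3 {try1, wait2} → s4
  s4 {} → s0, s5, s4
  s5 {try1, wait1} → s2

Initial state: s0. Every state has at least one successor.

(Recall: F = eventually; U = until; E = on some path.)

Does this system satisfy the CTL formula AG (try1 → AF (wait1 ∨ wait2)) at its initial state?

States satisfying try1 → AF (wait1 ∨ wait2): {s0, s1, s2, s3, s4, s5}.
States satisfying AG (try1 → AF (wait1 ∨ wait2)): {s0, s1, s2, s3, s4, s5}.
Every state reachable from s0 satisfies try1 → AF (wait1 ∨ wait2).
s0 ∈ Sat(AG (try1 → AF (wait1 ∨ wait2))).

Satisfied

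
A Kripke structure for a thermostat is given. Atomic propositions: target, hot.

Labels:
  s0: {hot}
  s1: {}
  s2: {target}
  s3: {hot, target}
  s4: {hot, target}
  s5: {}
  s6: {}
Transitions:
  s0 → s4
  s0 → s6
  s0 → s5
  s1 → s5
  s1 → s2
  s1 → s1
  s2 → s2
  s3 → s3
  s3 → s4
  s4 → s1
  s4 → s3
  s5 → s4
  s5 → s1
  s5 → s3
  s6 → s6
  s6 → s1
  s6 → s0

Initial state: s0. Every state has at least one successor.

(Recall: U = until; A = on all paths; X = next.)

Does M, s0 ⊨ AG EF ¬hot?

States satisfying EF ¬hot: {s0, s1, s2, s3, s4, s5, s6}.
States satisfying AG EF ¬hot: {s0, s1, s2, s3, s4, s5, s6}.
Every state reachable from s0 satisfies EF ¬hot.
s0 ∈ Sat(AG EF ¬hot).

Holds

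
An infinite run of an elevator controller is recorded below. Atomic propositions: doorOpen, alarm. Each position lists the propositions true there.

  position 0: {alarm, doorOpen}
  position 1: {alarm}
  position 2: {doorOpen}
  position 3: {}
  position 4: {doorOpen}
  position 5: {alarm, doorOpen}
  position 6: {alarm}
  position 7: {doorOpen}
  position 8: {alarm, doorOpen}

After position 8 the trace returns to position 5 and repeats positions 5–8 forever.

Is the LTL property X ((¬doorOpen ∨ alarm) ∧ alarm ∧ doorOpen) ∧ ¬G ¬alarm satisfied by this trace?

The position after 0 is 1; (¬doorOpen ∨ alarm) ∧ alarm ∧ doorOpen is false there.
At position 0: X ((¬doorOpen ∨ alarm) ∧ alarm ∧ doorOpen) is false; ¬G ¬alarm is true; so X ((¬doorOpen ∨ alarm) ∧ alarm ∧ doorOpen) ∧ ¬G ¬alarm is false.

Violated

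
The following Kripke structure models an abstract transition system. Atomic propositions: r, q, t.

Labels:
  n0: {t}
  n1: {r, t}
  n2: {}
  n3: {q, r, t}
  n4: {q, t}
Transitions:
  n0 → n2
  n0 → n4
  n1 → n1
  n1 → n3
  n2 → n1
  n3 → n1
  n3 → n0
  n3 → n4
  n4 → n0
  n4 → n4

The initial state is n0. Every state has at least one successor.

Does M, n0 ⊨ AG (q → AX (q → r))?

Violated

States satisfying q → AX (q → r): {n0, n1, n2}.
States satisfying AG (q → AX (q → r)): ∅.
n3 is reachable from n0 and violates q → AX (q → r), so AG fails at n0.
n0 ∉ Sat(AG (q → AX (q → r))).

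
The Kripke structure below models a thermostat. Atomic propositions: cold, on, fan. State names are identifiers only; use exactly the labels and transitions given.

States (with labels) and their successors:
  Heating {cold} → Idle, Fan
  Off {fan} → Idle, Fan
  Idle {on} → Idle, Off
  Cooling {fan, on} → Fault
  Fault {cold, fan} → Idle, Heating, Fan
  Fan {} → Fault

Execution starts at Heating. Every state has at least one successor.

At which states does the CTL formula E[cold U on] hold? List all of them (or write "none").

States satisfying cold: {Heating, Fault}.
States satisfying on: {Idle, Cooling}.
States satisfying E[cold U on]: {Heating, Idle, Cooling, Fault}.

{Heating, Idle, Cooling, Fault}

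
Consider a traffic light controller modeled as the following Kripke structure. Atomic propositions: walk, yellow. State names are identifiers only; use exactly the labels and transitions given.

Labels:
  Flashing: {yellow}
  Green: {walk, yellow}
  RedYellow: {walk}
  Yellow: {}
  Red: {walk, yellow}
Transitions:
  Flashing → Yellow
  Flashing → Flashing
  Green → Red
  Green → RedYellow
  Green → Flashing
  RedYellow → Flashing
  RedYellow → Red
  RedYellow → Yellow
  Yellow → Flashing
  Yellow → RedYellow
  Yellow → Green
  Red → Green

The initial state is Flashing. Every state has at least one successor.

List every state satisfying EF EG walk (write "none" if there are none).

{Flashing, Green, RedYellow, Yellow, Red}

States satisfying EG walk: {Green, RedYellow, Red}.
States satisfying EF EG walk: {Flashing, Green, RedYellow, Yellow, Red}.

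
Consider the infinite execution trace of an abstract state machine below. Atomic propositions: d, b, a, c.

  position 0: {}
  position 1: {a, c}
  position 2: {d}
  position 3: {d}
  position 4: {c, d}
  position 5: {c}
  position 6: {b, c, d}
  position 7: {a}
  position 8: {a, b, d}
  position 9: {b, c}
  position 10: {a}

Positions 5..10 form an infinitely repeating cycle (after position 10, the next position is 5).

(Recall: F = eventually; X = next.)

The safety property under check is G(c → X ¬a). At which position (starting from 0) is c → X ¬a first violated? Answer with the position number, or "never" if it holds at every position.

Check c → X ¬a at each position in order: 0 ✓, 1 ✓, 2 ✓, 3 ✓, 4 ✓, 5 ✓.
At position 6 the labels are {b, c, d} and the next position 7 has {a}, so c → X ¬a is false there. This is the first violation.

6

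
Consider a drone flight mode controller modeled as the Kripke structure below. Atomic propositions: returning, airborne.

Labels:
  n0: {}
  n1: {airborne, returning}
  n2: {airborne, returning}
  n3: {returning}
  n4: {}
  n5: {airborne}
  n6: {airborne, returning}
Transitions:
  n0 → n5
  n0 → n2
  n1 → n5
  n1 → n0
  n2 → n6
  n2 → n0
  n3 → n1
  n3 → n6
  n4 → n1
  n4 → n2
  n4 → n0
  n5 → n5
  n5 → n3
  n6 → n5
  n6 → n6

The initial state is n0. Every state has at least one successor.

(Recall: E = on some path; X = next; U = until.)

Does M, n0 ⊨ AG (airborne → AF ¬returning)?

States satisfying airborne → AF ¬returning: {n0, n1, n3, n4, n5}.
States satisfying AG (airborne → AF ¬returning): ∅.
n2 is reachable from n0 and violates airborne → AF ¬returning, so AG fails at n0.
n0 ∉ Sat(AG (airborne → AF ¬returning)).

Violated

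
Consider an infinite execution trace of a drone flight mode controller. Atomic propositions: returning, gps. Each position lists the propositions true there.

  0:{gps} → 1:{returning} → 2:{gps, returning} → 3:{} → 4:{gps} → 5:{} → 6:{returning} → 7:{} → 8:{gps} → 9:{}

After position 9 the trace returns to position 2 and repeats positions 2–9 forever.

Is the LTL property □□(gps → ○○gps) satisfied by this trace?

Violated

□(gps → ○○gps) must hold at every position from 0 onward. It fails at position 0, so □□(gps → ○○gps) is false.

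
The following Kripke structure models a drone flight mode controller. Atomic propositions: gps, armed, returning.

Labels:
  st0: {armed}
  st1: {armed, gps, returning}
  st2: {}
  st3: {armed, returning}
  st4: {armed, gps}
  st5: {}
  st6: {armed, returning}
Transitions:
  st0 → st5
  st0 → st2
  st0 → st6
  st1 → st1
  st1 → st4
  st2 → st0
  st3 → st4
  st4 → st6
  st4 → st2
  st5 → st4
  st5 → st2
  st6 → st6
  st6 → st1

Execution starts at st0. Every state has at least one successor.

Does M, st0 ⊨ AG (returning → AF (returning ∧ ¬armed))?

States satisfying returning → AF (returning ∧ ¬armed): {st0, st2, st4, st5}.
States satisfying AG (returning → AF (returning ∧ ¬armed)): ∅.
st1 is reachable from st0 and violates returning → AF (returning ∧ ¬armed), so AG fails at st0.
st0 ∉ Sat(AG (returning → AF (returning ∧ ¬armed))).

Violated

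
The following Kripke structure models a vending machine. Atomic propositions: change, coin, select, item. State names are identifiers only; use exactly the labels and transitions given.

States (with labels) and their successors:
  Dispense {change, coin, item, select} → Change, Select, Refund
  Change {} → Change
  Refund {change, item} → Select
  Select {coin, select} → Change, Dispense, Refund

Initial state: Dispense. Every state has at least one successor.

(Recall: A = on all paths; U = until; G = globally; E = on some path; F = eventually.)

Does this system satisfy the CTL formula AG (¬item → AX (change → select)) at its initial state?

States satisfying ¬item → AX (change → select): {Dispense, Change, Refund}.
States satisfying AG (¬item → AX (change → select)): {Change}.
Select is reachable from Dispense and violates ¬item → AX (change → select), so AG fails at Dispense.
Dispense ∉ Sat(AG (¬item → AX (change → select))).

No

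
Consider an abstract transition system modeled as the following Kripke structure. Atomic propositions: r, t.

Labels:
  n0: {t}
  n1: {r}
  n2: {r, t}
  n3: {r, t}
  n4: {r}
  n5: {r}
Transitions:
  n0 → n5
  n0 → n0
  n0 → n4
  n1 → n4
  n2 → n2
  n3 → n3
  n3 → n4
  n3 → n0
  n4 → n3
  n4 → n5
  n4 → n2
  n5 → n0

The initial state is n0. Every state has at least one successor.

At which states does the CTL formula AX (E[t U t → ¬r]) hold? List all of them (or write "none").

States satisfying E[t U t → ¬r]: {n0, n1, n3, n4, n5}.
States satisfying AX (E[t U t → ¬r]): {n0, n1, n3, n5}.

{n0, n1, n3, n5}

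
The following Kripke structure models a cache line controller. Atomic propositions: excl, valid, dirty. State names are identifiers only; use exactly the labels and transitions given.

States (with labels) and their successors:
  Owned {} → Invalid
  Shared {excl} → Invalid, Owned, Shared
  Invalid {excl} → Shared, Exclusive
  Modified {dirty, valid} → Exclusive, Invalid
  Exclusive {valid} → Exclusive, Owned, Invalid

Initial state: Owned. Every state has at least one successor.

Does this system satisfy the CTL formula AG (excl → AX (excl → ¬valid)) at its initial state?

Yes

States satisfying excl → AX (excl → ¬valid): {Owned, Shared, Invalid, Modified, Exclusive}.
States satisfying AG (excl → AX (excl → ¬valid)): {Owned, Shared, Invalid, Modified, Exclusive}.
Every state reachable from Owned satisfies excl → AX (excl → ¬valid).
Owned ∈ Sat(AG (excl → AX (excl → ¬valid))).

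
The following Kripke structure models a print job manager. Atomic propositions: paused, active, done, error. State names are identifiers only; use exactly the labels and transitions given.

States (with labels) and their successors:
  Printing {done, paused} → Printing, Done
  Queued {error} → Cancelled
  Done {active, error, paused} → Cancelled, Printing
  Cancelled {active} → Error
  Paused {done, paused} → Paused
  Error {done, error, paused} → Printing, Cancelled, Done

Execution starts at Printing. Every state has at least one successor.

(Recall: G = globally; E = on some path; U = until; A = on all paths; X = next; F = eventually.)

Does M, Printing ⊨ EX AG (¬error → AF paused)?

States satisfying AG (¬error → AF paused): {Printing, Queued, Done, Cancelled, Paused, Error}.
States satisfying EX AG (¬error → AF paused): {Printing, Queued, Done, Cancelled, Paused, Error}.
Printing ∈ Sat(EX AG (¬error → AF paused)).

Holds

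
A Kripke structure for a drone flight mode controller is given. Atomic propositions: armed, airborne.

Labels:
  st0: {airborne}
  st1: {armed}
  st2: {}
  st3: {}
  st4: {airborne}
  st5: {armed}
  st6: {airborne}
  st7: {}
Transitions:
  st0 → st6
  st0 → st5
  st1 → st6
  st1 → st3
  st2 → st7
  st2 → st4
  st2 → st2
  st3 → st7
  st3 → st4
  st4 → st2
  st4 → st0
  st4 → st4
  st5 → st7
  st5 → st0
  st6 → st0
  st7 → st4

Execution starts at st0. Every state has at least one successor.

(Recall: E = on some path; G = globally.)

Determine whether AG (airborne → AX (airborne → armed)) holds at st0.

States satisfying airborne → AX (airborne → armed): {st1, st2, st3, st5, st7}.
States satisfying AG (airborne → AX (airborne → armed)): ∅.
st0 is reachable from st0 and violates airborne → AX (airborne → armed), so AG fails at st0.
st0 ∉ Sat(AG (airborne → AX (airborne → armed))).

Does not hold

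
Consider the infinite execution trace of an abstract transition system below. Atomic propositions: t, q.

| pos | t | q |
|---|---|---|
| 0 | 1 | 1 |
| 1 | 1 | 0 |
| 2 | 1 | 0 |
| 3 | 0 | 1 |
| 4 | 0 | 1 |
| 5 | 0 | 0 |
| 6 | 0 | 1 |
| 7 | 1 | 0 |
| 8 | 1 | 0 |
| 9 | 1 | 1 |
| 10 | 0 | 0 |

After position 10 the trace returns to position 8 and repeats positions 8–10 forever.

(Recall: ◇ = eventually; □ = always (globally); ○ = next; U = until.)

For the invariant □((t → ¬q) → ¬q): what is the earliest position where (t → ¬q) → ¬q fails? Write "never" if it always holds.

Check (t → ¬q) → ¬q at each position in order: 0 ✓, 1 ✓, 2 ✓.
At position 3 the labels are {q}, so (t → ¬q) → ¬q is false there. This is the first violation.

3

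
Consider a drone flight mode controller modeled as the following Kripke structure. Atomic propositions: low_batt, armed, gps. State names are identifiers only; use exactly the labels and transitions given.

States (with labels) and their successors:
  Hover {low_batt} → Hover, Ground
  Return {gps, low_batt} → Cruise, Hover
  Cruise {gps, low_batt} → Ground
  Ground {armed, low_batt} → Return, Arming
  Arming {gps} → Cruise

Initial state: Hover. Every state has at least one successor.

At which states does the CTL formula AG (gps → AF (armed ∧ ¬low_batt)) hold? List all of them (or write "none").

none

States satisfying gps → AF (armed ∧ ¬low_batt): {Hover, Ground}.
States satisfying AG (gps → AF (armed ∧ ¬low_batt)): ∅.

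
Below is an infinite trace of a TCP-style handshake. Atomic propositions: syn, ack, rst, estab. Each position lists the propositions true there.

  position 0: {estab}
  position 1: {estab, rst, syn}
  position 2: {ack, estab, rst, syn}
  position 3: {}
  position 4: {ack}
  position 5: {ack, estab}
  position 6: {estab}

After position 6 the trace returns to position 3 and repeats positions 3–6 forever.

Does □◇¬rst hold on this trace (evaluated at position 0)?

Satisfied

◇¬rst holds at every position 0..6, and those are all positions ever visited, so □◇¬rst holds.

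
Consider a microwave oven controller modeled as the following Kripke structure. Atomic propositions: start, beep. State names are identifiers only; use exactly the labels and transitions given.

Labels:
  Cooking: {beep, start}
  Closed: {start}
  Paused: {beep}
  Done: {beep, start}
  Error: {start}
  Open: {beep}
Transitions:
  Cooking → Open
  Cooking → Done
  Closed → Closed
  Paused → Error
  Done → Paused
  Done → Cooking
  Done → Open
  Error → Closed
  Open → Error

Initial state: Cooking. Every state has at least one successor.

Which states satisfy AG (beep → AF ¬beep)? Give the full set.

States satisfying beep → AF ¬beep: {Closed, Paused, Error, Open}.
States satisfying AG (beep → AF ¬beep): {Closed, Paused, Error, Open}.

{Closed, Paused, Error, Open}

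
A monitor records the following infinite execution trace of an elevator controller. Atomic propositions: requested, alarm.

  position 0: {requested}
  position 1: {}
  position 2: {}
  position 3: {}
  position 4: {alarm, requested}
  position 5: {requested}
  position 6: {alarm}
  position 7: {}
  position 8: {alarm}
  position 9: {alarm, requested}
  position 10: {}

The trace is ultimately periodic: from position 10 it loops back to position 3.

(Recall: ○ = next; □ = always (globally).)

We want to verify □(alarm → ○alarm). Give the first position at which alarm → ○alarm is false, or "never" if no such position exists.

Check alarm → ○alarm at each position in order: 0 ✓, 1 ✓, 2 ✓, 3 ✓.
At position 4 the labels are {alarm, requested} and the next position 5 has {requested}, so alarm → ○alarm is false there. This is the first violation.

4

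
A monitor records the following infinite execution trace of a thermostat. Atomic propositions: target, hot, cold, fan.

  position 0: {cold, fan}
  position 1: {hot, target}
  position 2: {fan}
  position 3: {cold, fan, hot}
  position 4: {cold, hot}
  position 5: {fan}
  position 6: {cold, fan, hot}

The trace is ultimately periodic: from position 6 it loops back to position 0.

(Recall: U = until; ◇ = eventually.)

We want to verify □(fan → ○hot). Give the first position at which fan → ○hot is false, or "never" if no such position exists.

6

Check fan → ○hot at each position in order: 0 ✓, 1 ✓, 2 ✓, 3 ✓, 4 ✓, 5 ✓.
At position 6 the labels are {cold, fan, hot} and the next position 0 has {cold, fan}, so fan → ○hot is false there. This is the first violation.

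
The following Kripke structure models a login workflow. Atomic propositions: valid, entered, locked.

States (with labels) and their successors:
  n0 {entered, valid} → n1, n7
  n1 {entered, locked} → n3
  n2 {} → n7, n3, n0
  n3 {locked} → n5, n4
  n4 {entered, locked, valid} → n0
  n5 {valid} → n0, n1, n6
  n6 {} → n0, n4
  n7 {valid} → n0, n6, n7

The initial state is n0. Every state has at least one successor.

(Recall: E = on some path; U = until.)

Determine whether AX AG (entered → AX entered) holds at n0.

States satisfying AG (entered → AX entered): ∅.
States satisfying AX AG (entered → AX entered): ∅.
n0 ∉ Sat(AX AG (entered → AX entered)).

Does not hold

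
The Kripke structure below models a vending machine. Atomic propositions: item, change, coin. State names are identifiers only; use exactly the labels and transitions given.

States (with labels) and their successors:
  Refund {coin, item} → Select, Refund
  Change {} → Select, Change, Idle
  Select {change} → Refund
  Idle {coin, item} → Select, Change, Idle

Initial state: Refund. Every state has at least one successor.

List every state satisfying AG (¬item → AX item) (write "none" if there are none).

States satisfying ¬item → AX item: {Refund, Select, Idle}.
States satisfying AG (¬item → AX item): {Refund, Select}.

{Refund, Select}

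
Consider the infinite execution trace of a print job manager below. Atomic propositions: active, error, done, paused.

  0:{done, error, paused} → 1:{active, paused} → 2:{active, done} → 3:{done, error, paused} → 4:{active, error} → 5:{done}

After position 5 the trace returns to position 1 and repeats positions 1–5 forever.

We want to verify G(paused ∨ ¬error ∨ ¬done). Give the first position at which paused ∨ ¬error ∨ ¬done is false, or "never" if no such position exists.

paused ∨ ¬error ∨ ¬done holds at every position 0..5, and those are all the positions the trace ever visits, so the invariant G(paused ∨ ¬error ∨ ¬done) is never violated.

never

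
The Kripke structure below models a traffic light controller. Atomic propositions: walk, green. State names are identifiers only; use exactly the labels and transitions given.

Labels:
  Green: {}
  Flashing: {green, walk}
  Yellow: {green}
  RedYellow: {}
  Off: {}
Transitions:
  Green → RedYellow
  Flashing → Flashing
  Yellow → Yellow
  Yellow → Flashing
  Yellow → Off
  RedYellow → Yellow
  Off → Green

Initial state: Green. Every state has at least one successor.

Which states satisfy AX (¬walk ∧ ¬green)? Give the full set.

{Green, Off}

States satisfying ¬walk ∧ ¬green: {Green, RedYellow, Off}.
States satisfying AX (¬walk ∧ ¬green): {Green, Off}.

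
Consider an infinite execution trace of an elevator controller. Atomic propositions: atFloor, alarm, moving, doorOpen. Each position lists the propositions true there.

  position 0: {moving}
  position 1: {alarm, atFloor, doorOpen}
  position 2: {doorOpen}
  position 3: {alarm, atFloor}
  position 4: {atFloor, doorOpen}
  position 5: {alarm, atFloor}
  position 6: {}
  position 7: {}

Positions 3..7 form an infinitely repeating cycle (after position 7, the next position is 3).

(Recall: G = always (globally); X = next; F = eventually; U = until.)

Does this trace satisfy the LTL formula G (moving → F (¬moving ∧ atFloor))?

moving → F (¬moving ∧ atFloor) holds at every position 0..7, and those are all positions ever visited, so G (moving → F (¬moving ∧ atFloor)) holds.
Positions where moving holds: 0.
Check F (¬moving ∧ atFloor) at each: 0→ok.

Satisfied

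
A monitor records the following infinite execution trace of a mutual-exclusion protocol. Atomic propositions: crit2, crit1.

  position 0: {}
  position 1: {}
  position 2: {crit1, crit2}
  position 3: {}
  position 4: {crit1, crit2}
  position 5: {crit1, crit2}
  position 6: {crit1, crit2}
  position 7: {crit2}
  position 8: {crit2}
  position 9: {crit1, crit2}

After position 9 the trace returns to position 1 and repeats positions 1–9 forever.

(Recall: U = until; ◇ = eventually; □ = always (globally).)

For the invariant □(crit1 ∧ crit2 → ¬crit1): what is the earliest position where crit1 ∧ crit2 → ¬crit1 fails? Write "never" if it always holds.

2

Check crit1 ∧ crit2 → ¬crit1 at each position in order: 0 ✓, 1 ✓.
At position 2 the labels are {crit1, crit2}, so crit1 ∧ crit2 → ¬crit1 is false there. This is the first violation.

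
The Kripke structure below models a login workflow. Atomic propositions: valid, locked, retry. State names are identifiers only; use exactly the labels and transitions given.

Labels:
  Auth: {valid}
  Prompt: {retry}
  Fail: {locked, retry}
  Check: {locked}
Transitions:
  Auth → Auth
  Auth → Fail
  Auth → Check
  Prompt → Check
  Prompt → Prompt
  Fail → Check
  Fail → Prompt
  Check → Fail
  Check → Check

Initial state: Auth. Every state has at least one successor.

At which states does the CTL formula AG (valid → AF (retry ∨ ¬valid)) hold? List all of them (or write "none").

States satisfying valid → AF (retry ∨ ¬valid): {Prompt, Fail, Check}.
States satisfying AG (valid → AF (retry ∨ ¬valid)): {Prompt, Fail, Check}.

{Prompt, Fail, Check}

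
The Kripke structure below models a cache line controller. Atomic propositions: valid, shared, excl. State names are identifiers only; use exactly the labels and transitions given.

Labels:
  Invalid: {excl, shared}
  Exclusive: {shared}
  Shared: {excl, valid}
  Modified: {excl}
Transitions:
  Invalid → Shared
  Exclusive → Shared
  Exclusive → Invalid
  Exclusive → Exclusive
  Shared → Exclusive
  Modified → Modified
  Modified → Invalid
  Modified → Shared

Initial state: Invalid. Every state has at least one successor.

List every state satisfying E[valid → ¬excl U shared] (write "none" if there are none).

{Invalid, Exclusive, Modified}

States satisfying valid → ¬excl: {Invalid, Exclusive, Modified}.
States satisfying shared: {Invalid, Exclusive}.
States satisfying E[valid → ¬excl U shared]: {Invalid, Exclusive, Modified}.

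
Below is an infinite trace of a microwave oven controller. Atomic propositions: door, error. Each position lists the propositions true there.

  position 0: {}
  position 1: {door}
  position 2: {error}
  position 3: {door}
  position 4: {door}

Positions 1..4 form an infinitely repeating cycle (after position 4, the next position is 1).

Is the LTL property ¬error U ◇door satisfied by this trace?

Walking from position 0: ◇door first holds at position 0, and ¬error holds at every earlier position along the way, so ¬error U ◇door holds.

Satisfied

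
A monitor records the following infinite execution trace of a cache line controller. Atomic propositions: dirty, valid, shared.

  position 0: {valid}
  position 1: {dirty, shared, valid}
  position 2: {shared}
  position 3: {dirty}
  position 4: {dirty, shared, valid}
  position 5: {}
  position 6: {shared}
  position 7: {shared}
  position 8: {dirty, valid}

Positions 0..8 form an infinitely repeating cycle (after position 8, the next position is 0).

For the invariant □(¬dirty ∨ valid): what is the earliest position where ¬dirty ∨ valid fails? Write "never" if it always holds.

3

Check ¬dirty ∨ valid at each position in order: 0 ✓, 1 ✓, 2 ✓.
At position 3 the labels are {dirty}, so ¬dirty ∨ valid is false there. This is the first violation.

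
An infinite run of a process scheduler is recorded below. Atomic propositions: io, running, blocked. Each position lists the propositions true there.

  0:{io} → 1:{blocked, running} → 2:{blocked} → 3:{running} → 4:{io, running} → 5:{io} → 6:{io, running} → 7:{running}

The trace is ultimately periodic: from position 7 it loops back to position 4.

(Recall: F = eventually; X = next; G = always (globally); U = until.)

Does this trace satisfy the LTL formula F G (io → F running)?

G (io → F running) holds at position 0, which is reachable from 0, so F G (io → F running) holds.

Holds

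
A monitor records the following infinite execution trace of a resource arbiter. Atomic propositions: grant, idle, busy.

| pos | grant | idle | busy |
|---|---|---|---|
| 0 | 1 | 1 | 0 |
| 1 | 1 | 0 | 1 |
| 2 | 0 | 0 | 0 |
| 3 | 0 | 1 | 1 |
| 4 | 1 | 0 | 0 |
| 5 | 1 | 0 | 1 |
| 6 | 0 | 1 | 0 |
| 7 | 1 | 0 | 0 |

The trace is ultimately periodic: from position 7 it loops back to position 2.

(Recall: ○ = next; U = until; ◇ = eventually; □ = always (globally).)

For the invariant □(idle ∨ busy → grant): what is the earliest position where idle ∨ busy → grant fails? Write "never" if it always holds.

3

Check idle ∨ busy → grant at each position in order: 0 ✓, 1 ✓, 2 ✓.
At position 3 the labels are {busy, idle}, so idle ∨ busy → grant is false there. This is the first violation.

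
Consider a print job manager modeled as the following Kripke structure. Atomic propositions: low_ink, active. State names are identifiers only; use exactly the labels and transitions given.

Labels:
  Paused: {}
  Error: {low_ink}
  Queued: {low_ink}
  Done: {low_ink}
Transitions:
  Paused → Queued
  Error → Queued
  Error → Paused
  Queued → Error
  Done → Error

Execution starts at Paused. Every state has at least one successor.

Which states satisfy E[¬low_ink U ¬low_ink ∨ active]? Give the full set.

States satisfying ¬low_ink: {Paused}.
States satisfying ¬low_ink ∨ active: {Paused}.
States satisfying E[¬low_ink U ¬low_ink ∨ active]: {Paused}.

{Paused}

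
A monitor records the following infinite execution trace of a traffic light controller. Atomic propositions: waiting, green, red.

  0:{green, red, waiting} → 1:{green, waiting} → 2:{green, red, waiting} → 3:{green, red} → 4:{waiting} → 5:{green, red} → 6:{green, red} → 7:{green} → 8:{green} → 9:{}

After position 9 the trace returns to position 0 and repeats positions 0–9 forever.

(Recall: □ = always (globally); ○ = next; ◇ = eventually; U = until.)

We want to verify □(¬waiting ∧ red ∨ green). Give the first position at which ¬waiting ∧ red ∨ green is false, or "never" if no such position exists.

4

Check ¬waiting ∧ red ∨ green at each position in order: 0 ✓, 1 ✓, 2 ✓, 3 ✓.
At position 4 the labels are {waiting}, so ¬waiting ∧ red ∨ green is false there. This is the first violation.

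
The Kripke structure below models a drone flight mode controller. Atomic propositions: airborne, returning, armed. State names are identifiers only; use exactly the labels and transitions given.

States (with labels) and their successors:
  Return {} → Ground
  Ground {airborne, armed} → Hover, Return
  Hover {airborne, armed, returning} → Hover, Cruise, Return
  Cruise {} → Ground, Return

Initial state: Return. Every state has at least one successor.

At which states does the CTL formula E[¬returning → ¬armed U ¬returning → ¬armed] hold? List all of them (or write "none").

States satisfying ¬returning → ¬armed: {Return, Hover, Cruise}.
States satisfying E[¬returning → ¬armed U ¬returning → ¬armed]: {Return, Hover, Cruise}.

{Return, Hover, Cruise}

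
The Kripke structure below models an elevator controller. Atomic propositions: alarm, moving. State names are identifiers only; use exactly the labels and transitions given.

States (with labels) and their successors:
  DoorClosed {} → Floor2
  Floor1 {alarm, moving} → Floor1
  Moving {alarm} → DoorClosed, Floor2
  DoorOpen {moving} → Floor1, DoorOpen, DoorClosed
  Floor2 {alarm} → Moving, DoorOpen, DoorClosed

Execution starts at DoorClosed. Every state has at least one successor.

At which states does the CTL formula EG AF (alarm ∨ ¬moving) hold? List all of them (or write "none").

{DoorClosed, Floor1, Moving, Floor2}

States satisfying AF (alarm ∨ ¬moving): {DoorClosed, Floor1, Moving, Floor2}.
States satisfying EG AF (alarm ∨ ¬moving): {DoorClosed, Floor1, Moving, Floor2}.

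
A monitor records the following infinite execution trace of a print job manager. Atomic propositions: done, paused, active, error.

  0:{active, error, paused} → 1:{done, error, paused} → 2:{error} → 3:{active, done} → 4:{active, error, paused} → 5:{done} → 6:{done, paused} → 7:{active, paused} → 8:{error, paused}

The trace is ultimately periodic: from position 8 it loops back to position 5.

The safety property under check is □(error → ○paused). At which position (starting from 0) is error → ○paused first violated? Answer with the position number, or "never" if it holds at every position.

Check error → ○paused at each position in order: 0 ✓.
At position 1 the labels are {done, error, paused} and the next position 2 has {error}, so error → ○paused is false there. This is the first violation.

1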